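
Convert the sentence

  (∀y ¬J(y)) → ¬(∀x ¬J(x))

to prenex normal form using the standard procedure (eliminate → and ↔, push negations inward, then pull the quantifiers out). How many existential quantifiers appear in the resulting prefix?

Rewrite implications/biconditionals: A → B as ¬A ∨ B.
  ¬(∀y ¬J(y)) ∨ ¬(∀x ¬J(x))
Move each ¬ inward, flipping quantifiers it crosses:
  (∃y J(y)) ∨ (∃x J(x))
Pull the quantifiers to the front (each side's bound variable is not free in the other side):
  ∃y ∃x (J(y) ∨ J(x))
The prefix is ∃y ∃x: 0 universal, 2 existential.

2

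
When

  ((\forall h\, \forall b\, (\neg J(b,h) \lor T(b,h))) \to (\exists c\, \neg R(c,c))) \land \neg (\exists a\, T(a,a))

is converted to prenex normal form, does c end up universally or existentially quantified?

existential

Rewrite implications/biconditionals: A → B as ¬A ∨ B.
  (\neg (\forall h\, \forall b\, (\neg J(b,h) \lor T(b,h))) \lor (\exists c\, \neg R(c,c))) \land \neg (\exists a\, T(a,a))
Move each ¬ inward, flipping quantifiers it crosses:
  ((\exists h\, \exists b\, (J(b,h) \land \neg T(b,h))) \lor (\exists c\, \neg R(c,c))) \land (\forall a\, \neg T(a,a))
All bound variables are already distinct, so no renaming is needed.
Pull the quantifiers to the front (each side's bound variable is not free in the other side):
  \exists h\, \exists b\, \exists c\, \forall a\, ((J(b,h) \land \neg T(b,h) \lor \neg R(c,c)) \land \neg T(a,a))
The quantifier \exists c sits under an even number of negations (counting the antecedent side of each →), so it remains existential.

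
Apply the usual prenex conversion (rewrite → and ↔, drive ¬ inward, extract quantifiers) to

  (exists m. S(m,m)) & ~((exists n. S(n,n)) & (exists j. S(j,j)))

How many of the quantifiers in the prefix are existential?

Push ¬ through the quantifiers and connectives to reach negation normal form:
  (exists m. S(m,m)) & ((forall n. ~S(n,n)) | (forall j. ~S(j,j)))
Pull the quantifiers to the front (each side's bound variable is not free in the other side):
  exists m. forall n. forall j. (S(m,m) & (~S(n,n) | ~S(j,j)))
The prefix is exists m forall n forall j: 2 universal, 1 existential.

1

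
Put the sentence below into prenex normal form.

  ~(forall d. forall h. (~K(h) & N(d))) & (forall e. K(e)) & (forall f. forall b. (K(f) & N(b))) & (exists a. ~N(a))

Push ¬ through the quantifiers and connectives to reach negation normal form:
  (exists d. exists h. (K(h) | ~N(d))) & (forall e. K(e)) & (forall f. forall b. (K(f) & N(b))) & (exists a. ~N(a))
Pull the quantifiers to the front (each side's bound variable is not free in the other side):
  exists d. exists h. forall e. forall f. forall b. exists a. ((K(h) | ~N(d)) & K(e) & K(f) & N(b) & ~N(a))

exists d. exists h. forall e. forall f. forall b. exists a. ((K(h) | ~N(d)) & K(e) & K(f) & N(b) & ~N(a))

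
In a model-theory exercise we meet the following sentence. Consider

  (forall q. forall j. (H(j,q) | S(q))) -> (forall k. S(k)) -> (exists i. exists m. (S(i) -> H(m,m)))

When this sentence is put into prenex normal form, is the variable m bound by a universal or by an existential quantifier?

existential

Rewrite implications/biconditionals: A → B as ¬A ∨ B.
  ~(forall q. forall j. (H(j,q) | S(q))) | ~(forall k. S(k)) | (exists i. exists m. (~S(i) | H(m,m)))
Push ¬ through the quantifiers and connectives to reach negation normal form:
  (exists q. exists j. (~H(j,q) & ~S(q))) | (exists k. ~S(k)) | (exists i. exists m. (~S(i) | H(m,m)))
All bound variables are already distinct, so no renaming is needed.
Finally move all quantifiers to the prefix:
  exists q. exists j. exists k. exists i. exists m. (~H(j,q) & ~S(q) | ~S(k) | ~S(i) | H(m,m))
The quantifier exists m sits under an even number of negations (counting the antecedent side of each →), so it remains existential.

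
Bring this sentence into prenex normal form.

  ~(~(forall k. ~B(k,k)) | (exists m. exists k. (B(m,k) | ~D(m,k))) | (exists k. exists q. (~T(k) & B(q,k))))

forall k. forall m. forall w. forall v. forall q. (~B(k,k) & ~B(m,w) & D(m,w) & (T(v) | ~B(q,v)))

Drive negations inward (¬∀x A ≡ ∃x ¬A, ¬∃x A ≡ ∀x ¬A, De Morgan for ∧/∨):
  (forall k. ~B(k,k)) & (forall m. forall k. (~B(m,k) & D(m,k))) & (forall k. forall q. (T(k) | ~B(q,k)))
Standardize variables apart so no two quantifiers bind the same name: k↦w, k↦v.
  (forall k. ~B(k,k)) & (forall m. forall w. (~B(m,w) & D(m,w))) & (forall v. forall q. (T(v) | ~B(q,v)))
Pull the quantifiers to the front (each side's bound variable is not free in the other side):
  forall k. forall m. forall w. forall v. forall q. (~B(k,k) & ~B(m,w) & D(m,w) & (T(v) | ~B(q,v)))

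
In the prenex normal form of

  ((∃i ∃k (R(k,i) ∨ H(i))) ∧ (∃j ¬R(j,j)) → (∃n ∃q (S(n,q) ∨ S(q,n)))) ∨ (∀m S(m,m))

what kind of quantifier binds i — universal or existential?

First replace A → B with ¬A ∨ B.
  ¬((∃i ∃k (R(k,i) ∨ H(i))) ∧ (∃j ¬R(j,j))) ∨ (∃n ∃q (S(n,q) ∨ S(q,n))) ∨ (∀m S(m,m))
Drive negations inward (¬∀x A ≡ ∃x ¬A, ¬∃x A ≡ ∀x ¬A, De Morgan for ∧/∨):
  (∀i ∀k (¬R(k,i) ∧ ¬H(i))) ∨ (∀j R(j,j)) ∨ (∃n ∃q (S(n,q) ∨ S(q,n))) ∨ (∀m S(m,m))
Finally move all quantifiers to the prefix:
  ∀i ∀k ∀j ∃n ∃q ∀m (¬R(k,i) ∧ ¬H(i) ∨ R(j,j) ∨ S(n,q) ∨ S(q,n) ∨ S(m,m))
The quantifier ∃i sits under an odd number of negations (counting the antecedent side of each →), so it flips to ∀i.

universal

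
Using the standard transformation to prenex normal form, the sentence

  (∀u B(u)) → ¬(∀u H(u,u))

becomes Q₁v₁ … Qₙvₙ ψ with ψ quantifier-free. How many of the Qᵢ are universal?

Eliminate → and ↔ using ¬ and ∨.
  ¬(∀u B(u)) ∨ ¬(∀u H(u,u))
Push ¬ through the quantifiers and connectives to reach negation normal form:
  (∃u ¬B(u)) ∨ (∃u ¬H(u,u))
Standardize variables apart so no two quantifiers bind the same name: u↦q.
  (∃u ¬B(u)) ∨ (∃q ¬H(q,q))
Finally move all quantifiers to the prefix:
  ∃u ∃q (¬B(u) ∨ ¬H(q,q))
The prefix is ∃u ∃q: 0 universal, 2 existential.

0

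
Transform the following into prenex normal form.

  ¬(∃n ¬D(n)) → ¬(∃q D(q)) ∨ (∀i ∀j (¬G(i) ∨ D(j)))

Eliminate → and ↔ using ¬ and ∨.
  ¬¬(∃n ¬D(n)) ∨ ¬(∃q D(q)) ∨ (∀i ∀j (¬G(i) ∨ D(j)))
Move each ¬ inward, flipping quantifiers it crosses:
  (∃n ¬D(n)) ∨ (∀q ¬D(q)) ∨ (∀i ∀j (¬G(i) ∨ D(j)))
Pull the quantifiers to the front (each side's bound variable is not free in the other side):
  ∃n ∀q ∀i ∀j (¬D(n) ∨ ¬D(q) ∨ ¬G(i) ∨ D(j))

∃n ∀q ∀i ∀j (¬D(n) ∨ ¬D(q) ∨ ¬G(i) ∨ D(j))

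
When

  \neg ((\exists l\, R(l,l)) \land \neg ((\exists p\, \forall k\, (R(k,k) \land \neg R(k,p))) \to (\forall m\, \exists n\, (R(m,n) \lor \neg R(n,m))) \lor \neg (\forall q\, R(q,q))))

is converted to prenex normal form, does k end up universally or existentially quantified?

existential

First replace A → B with ¬A ∨ B.
  \neg ((\exists l\, R(l,l)) \land \neg (\neg (\exists p\, \forall k\, (R(k,k) \land \neg R(k,p))) \lor (\forall m\, \exists n\, (R(m,n) \lor \neg R(n,m))) \lor \neg (\forall q\, R(q,q))))
Drive negations inward (¬∀x A ≡ ∃x ¬A, ¬∃x A ≡ ∀x ¬A, De Morgan for ∧/∨):
  (\forall l\, \neg R(l,l)) \lor (\forall p\, \exists k\, (\neg R(k,k) \lor R(k,p))) \lor (\forall m\, \exists n\, (R(m,n) \lor \neg R(n,m))) \lor (\exists q\, \neg R(q,q))
All bound variables are already distinct, so no renaming is needed.
Pull the quantifiers to the front (each side's bound variable is not free in the other side):
  \forall l\, \forall p\, \exists k\, \forall m\, \exists n\, \exists q\, (\neg R(l,l) \lor \neg R(k,k) \lor R(k,p) \lor R(m,n) \lor \neg R(n,m) \lor \neg R(q,q))
The quantifier \forall k sits under an odd number of negations (counting the antecedent side of each →), so it flips to \exists k.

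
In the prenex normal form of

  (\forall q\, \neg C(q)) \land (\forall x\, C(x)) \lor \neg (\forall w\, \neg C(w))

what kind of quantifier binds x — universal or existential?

universal

Drive negations inward (¬∀x A ≡ ∃x ¬A, ¬∃x A ≡ ∀x ¬A, De Morgan for ∧/∨):
  (\forall q\, \neg C(q)) \land (\forall x\, C(x)) \lor (\exists w\, C(w))
All bound variables are already distinct, so no renaming is needed.
Extract every quantifier outward, since the variables are now distinct and don't occur free across branches:
  \forall q\, \forall x\, \exists w\, (\neg C(q) \land C(x) \lor C(w))
The quantifier \forall x sits under an even number of negations, so it remains universal.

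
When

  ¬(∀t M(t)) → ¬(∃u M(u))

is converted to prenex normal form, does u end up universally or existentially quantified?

universal

Eliminate → and ↔ using ¬ and ∨.
  ¬¬(∀t M(t)) ∨ ¬(∃u M(u))
Drive negations inward (¬∀x A ≡ ∃x ¬A, ¬∃x A ≡ ∀x ¬A, De Morgan for ∧/∨):
  (∀t M(t)) ∨ (∀u ¬M(u))
All bound variables are already distinct, so no renaming is needed.
Finally move all quantifiers to the prefix:
  ∀t ∀u (M(t) ∨ ¬M(u))
The quantifier ∃u sits under an odd number of negations (counting the antecedent side of each →), so it flips to ∀u.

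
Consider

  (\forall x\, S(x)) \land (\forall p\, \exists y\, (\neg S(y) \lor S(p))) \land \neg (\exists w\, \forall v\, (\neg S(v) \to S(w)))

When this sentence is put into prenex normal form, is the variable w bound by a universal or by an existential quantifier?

universal

Rewrite implications/biconditionals: A → B as ¬A ∨ B.
  (\forall x\, S(x)) \land (\forall p\, \exists y\, (\neg S(y) \lor S(p))) \land \neg (\exists w\, \forall v\, (\neg \neg S(v) \lor S(w)))
Move each ¬ inward, flipping quantifiers it crosses:
  (\forall x\, S(x)) \land (\forall p\, \exists y\, (\neg S(y) \lor S(p))) \land (\forall w\, \exists v\, (\neg S(v) \land \neg S(w)))
All bound variables are already distinct, so no renaming is needed.
Extract every quantifier outward, since the variables are now distinct and don't occur free across branches:
  \forall x\, \forall p\, \exists y\, \forall w\, \exists v\, (S(x) \land (\neg S(y) \lor S(p)) \land \neg S(v) \land \neg S(w))
The quantifier \exists w sits under an odd number of negations (counting the antecedent side of each →), so it flips to \forall w.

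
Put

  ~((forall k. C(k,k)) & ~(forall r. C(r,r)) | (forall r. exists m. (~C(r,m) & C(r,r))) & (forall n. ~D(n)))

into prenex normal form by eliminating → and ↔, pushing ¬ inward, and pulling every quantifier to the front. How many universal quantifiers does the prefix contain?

Drive negations inward (¬∀x A ≡ ∃x ¬A, ¬∃x A ≡ ∀x ¬A, De Morgan for ∧/∨):
  ((exists k. ~C(k,k)) | (forall r. C(r,r))) & ((exists r. forall m. (C(r,m) | ~C(r,r))) | (exists n. D(n)))
Give each quantifier a distinct variable: r↦x.
  ((exists k. ~C(k,k)) | (forall r. C(r,r))) & ((exists x. forall m. (C(x,m) | ~C(x,x))) | (exists n. D(n)))
Extract every quantifier outward, since the variables are now distinct and don't occur free across branches:
  exists k. forall r. exists x. forall m. exists n. ((~C(k,k) | C(r,r)) & (C(x,m) | ~C(x,x) | D(n)))
The prefix is exists k forall r exists x forall m exists n: 2 universal, 3 existential.

2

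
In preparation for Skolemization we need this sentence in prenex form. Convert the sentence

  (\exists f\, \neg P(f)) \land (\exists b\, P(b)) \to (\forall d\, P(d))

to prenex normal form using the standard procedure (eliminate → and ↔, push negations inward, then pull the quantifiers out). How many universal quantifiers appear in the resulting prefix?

3

Eliminate → and ↔ using ¬ and ∨.
  \neg ((\exists f\, \neg P(f)) \land (\exists b\, P(b))) \lor (\forall d\, P(d))
Drive negations inward (¬∀x A ≡ ∃x ¬A, ¬∃x A ≡ ∀x ¬A, De Morgan for ∧/∨):
  (\forall f\, P(f)) \lor (\forall b\, \neg P(b)) \lor (\forall d\, P(d))
Extract every quantifier outward, since the variables are now distinct and don't occur free across branches:
  \forall f\, \forall b\, \forall d\, (P(f) \lor \neg P(b) \lor P(d))
The prefix is \forall f \forall b \forall d: 3 universal, 0 existential.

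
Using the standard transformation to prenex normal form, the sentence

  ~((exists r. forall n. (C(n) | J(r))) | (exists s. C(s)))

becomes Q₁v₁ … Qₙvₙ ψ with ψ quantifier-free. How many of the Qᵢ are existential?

Drive negations inward (¬∀x A ≡ ∃x ¬A, ¬∃x A ≡ ∀x ¬A, De Morgan for ∧/∨):
  (forall r. exists n. (~C(n) & ~J(r))) & (forall s. ~C(s))
All bound variables are already distinct, so no renaming is needed.
Extract every quantifier outward, since the variables are now distinct and don't occur free across branches:
  forall r. exists n. forall s. (~C(n) & ~J(r) & ~C(s))
The prefix is forall r exists n forall s: 2 universal, 1 existential.

1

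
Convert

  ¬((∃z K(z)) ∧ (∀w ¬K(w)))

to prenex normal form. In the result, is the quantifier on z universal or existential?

universal

Move each ¬ inward, flipping quantifiers it crosses:
  (∀z ¬K(z)) ∨ (∃w K(w))
Extract every quantifier outward, since the variables are now distinct and don't occur free across branches:
  ∀z ∃w (¬K(z) ∨ K(w))
The quantifier ∃z sits under an odd number of negations, so it flips to ∀z.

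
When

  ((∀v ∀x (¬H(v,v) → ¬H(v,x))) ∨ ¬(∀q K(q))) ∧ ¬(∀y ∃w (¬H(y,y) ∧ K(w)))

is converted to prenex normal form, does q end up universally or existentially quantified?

Eliminate → and ↔ using ¬ and ∨.
  ((∀v ∀x (¬¬H(v,v) ∨ ¬H(v,x))) ∨ ¬(∀q K(q))) ∧ ¬(∀y ∃w (¬H(y,y) ∧ K(w)))
Drive negations inward (¬∀x A ≡ ∃x ¬A, ¬∃x A ≡ ∀x ¬A, De Morgan for ∧/∨):
  ((∀v ∀x (H(v,v) ∨ ¬H(v,x))) ∨ (∃q ¬K(q))) ∧ (∃y ∀w (H(y,y) ∨ ¬K(w)))
Pull the quantifiers to the front (each side's bound variable is not free in the other side):
  ∀v ∀x ∃q ∃y ∀w ((H(v,v) ∨ ¬H(v,x) ∨ ¬K(q)) ∧ (H(y,y) ∨ ¬K(w)))
The quantifier ∀q sits under an odd number of negations (counting the antecedent side of each →), so it flips to ∃q.

existential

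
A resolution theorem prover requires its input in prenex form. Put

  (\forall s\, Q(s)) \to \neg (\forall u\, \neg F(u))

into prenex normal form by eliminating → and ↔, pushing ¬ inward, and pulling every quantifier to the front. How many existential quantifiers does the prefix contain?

2

Eliminate → and ↔ using ¬ and ∨.
  \neg (\forall s\, Q(s)) \lor \neg (\forall u\, \neg F(u))
Drive negations inward (¬∀x A ≡ ∃x ¬A, ¬∃x A ≡ ∀x ¬A, De Morgan for ∧/∨):
  (\exists s\, \neg Q(s)) \lor (\exists u\, F(u))
Extract every quantifier outward, since the variables are now distinct and don't occur free across branches:
  \exists s\, \exists u\, (\neg Q(s) \lor F(u))
The prefix is \exists s \exists u: 0 universal, 2 existential.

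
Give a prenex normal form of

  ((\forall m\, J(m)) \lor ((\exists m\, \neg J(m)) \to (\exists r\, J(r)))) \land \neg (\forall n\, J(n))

\forall m\, \forall x1\, \exists r\, \exists n\, ((J(m) \lor J(x1) \lor J(r)) \land \neg J(n))

Rewrite implications/biconditionals: A → B as ¬A ∨ B.
  ((\forall m\, J(m)) \lor \neg (\exists m\, \neg J(m)) \lor (\exists r\, J(r))) \land \neg (\forall n\, J(n))
Push ¬ through the quantifiers and connectives to reach negation normal form:
  ((\forall m\, J(m)) \lor (\forall m\, J(m)) \lor (\exists r\, J(r))) \land (\exists n\, \neg J(n))
Rename bound variables to avoid capture: m↦x1.
  ((\forall m\, J(m)) \lor (\forall x1\, J(x1)) \lor (\exists r\, J(r))) \land (\exists n\, \neg J(n))
Finally move all quantifiers to the prefix:
  \forall m\, \forall x1\, \exists r\, \exists n\, ((J(m) \lor J(x1) \lor J(r)) \land \neg J(n))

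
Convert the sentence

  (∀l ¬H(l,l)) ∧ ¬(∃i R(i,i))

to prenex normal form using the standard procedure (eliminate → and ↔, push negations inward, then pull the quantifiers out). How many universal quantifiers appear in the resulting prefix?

2

Drive negations inward (¬∀x A ≡ ∃x ¬A, ¬∃x A ≡ ∀x ¬A, De Morgan for ∧/∨):
  (∀l ¬H(l,l)) ∧ (∀i ¬R(i,i))
All bound variables are already distinct, so no renaming is needed.
Pull the quantifiers to the front (each side's bound variable is not free in the other side):
  ∀l ∀i (¬H(l,l) ∧ ¬R(i,i))
The prefix is ∀l ∀i: 2 universal, 0 existential.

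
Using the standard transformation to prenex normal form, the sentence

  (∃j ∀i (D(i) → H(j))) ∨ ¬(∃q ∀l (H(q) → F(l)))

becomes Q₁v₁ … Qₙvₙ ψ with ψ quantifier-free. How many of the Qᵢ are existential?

First replace A → B with ¬A ∨ B.
  (∃j ∀i (¬D(i) ∨ H(j))) ∨ ¬(∃q ∀l (¬H(q) ∨ F(l)))
Move each ¬ inward, flipping quantifiers it crosses:
  (∃j ∀i (¬D(i) ∨ H(j))) ∨ (∀q ∃l (H(q) ∧ ¬F(l)))
All bound variables are already distinct, so no renaming is needed.
Extract every quantifier outward, since the variables are now distinct and don't occur free across branches:
  ∃j ∀i ∀q ∃l (¬D(i) ∨ H(j) ∨ H(q) ∧ ¬F(l))
The prefix is ∃j ∀i ∀q ∃l: 2 universal, 2 existential.

2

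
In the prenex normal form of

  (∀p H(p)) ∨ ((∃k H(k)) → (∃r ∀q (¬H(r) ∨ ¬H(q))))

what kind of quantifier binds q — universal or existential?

Rewrite implications/biconditionals: A → B as ¬A ∨ B.
  (∀p H(p)) ∨ ¬(∃k H(k)) ∨ (∃r ∀q (¬H(r) ∨ ¬H(q)))
Push ¬ through the quantifiers and connectives to reach negation normal form:
  (∀p H(p)) ∨ (∀k ¬H(k)) ∨ (∃r ∀q (¬H(r) ∨ ¬H(q)))
All bound variables are already distinct, so no renaming is needed.
Finally move all quantifiers to the prefix:
  ∀p ∀k ∃r ∀q (H(p) ∨ ¬H(k) ∨ ¬H(r) ∨ ¬H(q))
The quantifier ∀q sits under an even number of negations (counting the antecedent side of each →), so it remains universal.

universal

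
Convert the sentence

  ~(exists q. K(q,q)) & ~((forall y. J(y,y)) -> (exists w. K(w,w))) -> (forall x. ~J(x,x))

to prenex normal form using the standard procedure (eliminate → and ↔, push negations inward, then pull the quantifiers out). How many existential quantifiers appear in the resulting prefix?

Eliminate → and ↔ using ¬ and ∨.
  ~(~(exists q. K(q,q)) & ~(~(forall y. J(y,y)) | (exists w. K(w,w)))) | (forall x. ~J(x,x))
Push ¬ through the quantifiers and connectives to reach negation normal form:
  (exists q. K(q,q)) | (exists y. ~J(y,y)) | (exists w. K(w,w)) | (forall x. ~J(x,x))
Finally move all quantifiers to the prefix:
  exists q. exists y. exists w. forall x. (K(q,q) | ~J(y,y) | K(w,w) | ~J(x,x))
The prefix is exists q exists y exists w forall x: 1 universal, 3 existential.

3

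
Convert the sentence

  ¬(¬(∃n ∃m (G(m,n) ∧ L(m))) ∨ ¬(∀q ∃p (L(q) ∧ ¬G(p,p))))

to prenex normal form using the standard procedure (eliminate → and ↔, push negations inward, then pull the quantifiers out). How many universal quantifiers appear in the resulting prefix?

Push ¬ through the quantifiers and connectives to reach negation normal form:
  (∃n ∃m (G(m,n) ∧ L(m))) ∧ (∀q ∃p (L(q) ∧ ¬G(p,p)))
All bound variables are already distinct, so no renaming is needed.
Extract every quantifier outward, since the variables are now distinct and don't occur free across branches:
  ∃n ∃m ∀q ∃p (G(m,n) ∧ L(m) ∧ L(q) ∧ ¬G(p,p))
The prefix is ∃n ∃m ∀q ∃p: 1 universal, 3 existential.

1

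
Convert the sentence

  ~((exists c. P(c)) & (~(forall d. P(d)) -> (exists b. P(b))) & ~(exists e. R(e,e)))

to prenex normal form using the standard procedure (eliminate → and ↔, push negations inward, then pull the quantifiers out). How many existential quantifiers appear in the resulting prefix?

Rewrite implications/biconditionals: A → B as ¬A ∨ B.
  ~((exists c. P(c)) & (~~(forall d. P(d)) | (exists b. P(b))) & ~(exists e. R(e,e)))
Push ¬ through the quantifiers and connectives to reach negation normal form:
  (forall c. ~P(c)) | (exists d. ~P(d)) & (forall b. ~P(b)) | (exists e. R(e,e))
Finally move all quantifiers to the prefix:
  forall c. exists d. forall b. exists e. (~P(c) | ~P(d) & ~P(b) | R(e,e))
The prefix is forall c exists d forall b exists e: 2 universal, 2 existential.

2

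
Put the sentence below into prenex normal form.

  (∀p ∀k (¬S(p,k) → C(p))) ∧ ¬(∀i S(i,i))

Eliminate → and ↔ using ¬ and ∨.
  (∀p ∀k (¬¬S(p,k) ∨ C(p))) ∧ ¬(∀i S(i,i))
Drive negations inward (¬∀x A ≡ ∃x ¬A, ¬∃x A ≡ ∀x ¬A, De Morgan for ∧/∨):
  (∀p ∀k (S(p,k) ∨ C(p))) ∧ (∃i ¬S(i,i))
Pull the quantifiers to the front (each side's bound variable is not free in the other side):
  ∀p ∀k ∃i ((S(p,k) ∨ C(p)) ∧ ¬S(i,i))

∀p ∀k ∃i ((S(p,k) ∨ C(p)) ∧ ¬S(i,i))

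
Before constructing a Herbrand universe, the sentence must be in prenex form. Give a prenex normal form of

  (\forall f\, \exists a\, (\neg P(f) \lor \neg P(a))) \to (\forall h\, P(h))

Rewrite implications/biconditionals: A → B as ¬A ∨ B.
  \neg (\forall f\, \exists a\, (\neg P(f) \lor \neg P(a))) \lor (\forall h\, P(h))
Move each ¬ inward, flipping quantifiers it crosses:
  (\exists f\, \forall a\, (P(f) \land P(a))) \lor (\forall h\, P(h))
All bound variables are already distinct, so no renaming is needed.
Pull the quantifiers to the front (each side's bound variable is not free in the other side):
  \exists f\, \forall a\, \forall h\, (P(f) \land P(a) \lor P(h))

\exists f\, \forall a\, \forall h\, (P(f) \land P(a) \lor P(h))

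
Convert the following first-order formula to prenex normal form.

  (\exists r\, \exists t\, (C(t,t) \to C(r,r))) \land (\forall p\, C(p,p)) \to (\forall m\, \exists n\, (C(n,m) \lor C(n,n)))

\forall r\, \forall t\, \exists p\, \forall m\, \exists n\, (C(t,t) \land \neg C(r,r) \lor \neg C(p,p) \lor C(n,m) \lor C(n,n))

First replace A → B with ¬A ∨ B.
  \neg ((\exists r\, \exists t\, (\neg C(t,t) \lor C(r,r))) \land (\forall p\, C(p,p))) \lor (\forall m\, \exists n\, (C(n,m) \lor C(n,n)))
Move each ¬ inward, flipping quantifiers it crosses:
  (\forall r\, \forall t\, (C(t,t) \land \neg C(r,r))) \lor (\exists p\, \neg C(p,p)) \lor (\forall m\, \exists n\, (C(n,m) \lor C(n,n)))
Pull the quantifiers to the front (each side's bound variable is not free in the other side):
  \forall r\, \forall t\, \exists p\, \forall m\, \exists n\, (C(t,t) \land \neg C(r,r) \lor \neg C(p,p) \lor C(n,m) \lor C(n,n))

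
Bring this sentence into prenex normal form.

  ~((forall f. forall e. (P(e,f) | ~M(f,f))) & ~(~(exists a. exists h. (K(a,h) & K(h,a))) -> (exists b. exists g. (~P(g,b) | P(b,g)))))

First replace A → B with ¬A ∨ B.
  ~((forall f. forall e. (P(e,f) | ~M(f,f))) & ~(~~(exists a. exists h. (K(a,h) & K(h,a))) | (exists b. exists g. (~P(g,b) | P(b,g)))))
Drive negations inward (¬∀x A ≡ ∃x ¬A, ¬∃x A ≡ ∀x ¬A, De Morgan for ∧/∨):
  (exists f. exists e. (~P(e,f) & M(f,f))) | (exists a. exists h. (K(a,h) & K(h,a))) | (exists b. exists g. (~P(g,b) | P(b,g)))
All bound variables are already distinct, so no renaming is needed.
Pull the quantifiers to the front (each side's bound variable is not free in the other side):
  exists f. exists e. exists a. exists h. exists b. exists g. (~P(e,f) & M(f,f) | K(a,h) & K(h,a) | ~P(g,b) | P(b,g))

exists f. exists e. exists a. exists h. exists b. exists g. (~P(e,f) & M(f,f) | K(a,h) & K(h,a) | ~P(g,b) | P(b,g))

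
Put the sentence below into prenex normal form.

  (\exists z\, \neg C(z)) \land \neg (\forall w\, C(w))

\exists z\, \exists w\, (\neg C(z) \land \neg C(w))

Push ¬ through the quantifiers and connectives to reach negation normal form:
  (\exists z\, \neg C(z)) \land (\exists w\, \neg C(w))
All bound variables are already distinct, so no renaming is needed.
Pull the quantifiers to the front (each side's bound variable is not free in the other side):
  \exists z\, \exists w\, (\neg C(z) \land \neg C(w))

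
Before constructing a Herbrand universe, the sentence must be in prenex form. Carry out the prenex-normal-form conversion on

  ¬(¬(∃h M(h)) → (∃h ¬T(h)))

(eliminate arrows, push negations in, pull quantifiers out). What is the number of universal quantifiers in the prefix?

2

Rewrite implications/biconditionals: A → B as ¬A ∨ B.
  ¬(¬¬(∃h M(h)) ∨ (∃h ¬T(h)))
Push ¬ through the quantifiers and connectives to reach negation normal form:
  (∀h ¬M(h)) ∧ (∀h T(h))
Standardize variables apart so no two quantifiers bind the same name: h↦v1.
  (∀h ¬M(h)) ∧ (∀v1 T(v1))
Pull the quantifiers to the front (each side's bound variable is not free in the other side):
  ∀h ∀v1 (¬M(h) ∧ T(v1))
The prefix is ∀h ∀v1: 2 universal, 0 existential.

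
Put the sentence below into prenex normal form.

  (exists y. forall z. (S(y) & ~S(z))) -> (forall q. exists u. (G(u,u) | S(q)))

Eliminate → and ↔ using ¬ and ∨.
  ~(exists y. forall z. (S(y) & ~S(z))) | (forall q. exists u. (G(u,u) | S(q)))
Push ¬ through the quantifiers and connectives to reach negation normal form:
  (forall y. exists z. (~S(y) | S(z))) | (forall q. exists u. (G(u,u) | S(q)))
Finally move all quantifiers to the prefix:
  forall y. exists z. forall q. exists u. (~S(y) | S(z) | G(u,u) | S(q))

forall y. exists z. forall q. exists u. (~S(y) | S(z) | G(u,u) | S(q))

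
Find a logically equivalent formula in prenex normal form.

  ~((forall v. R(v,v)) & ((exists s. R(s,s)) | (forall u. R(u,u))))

Push ¬ through the quantifiers and connectives to reach negation normal form:
  (exists v. ~R(v,v)) | (forall s. ~R(s,s)) & (exists u. ~R(u,u))
All bound variables are already distinct, so no renaming is needed.
Extract every quantifier outward, since the variables are now distinct and don't occur free across branches:
  exists v. forall s. exists u. (~R(v,v) | ~R(s,s) & ~R(u,u))

exists v. forall s. exists u. (~R(v,v) | ~R(s,s) & ~R(u,u))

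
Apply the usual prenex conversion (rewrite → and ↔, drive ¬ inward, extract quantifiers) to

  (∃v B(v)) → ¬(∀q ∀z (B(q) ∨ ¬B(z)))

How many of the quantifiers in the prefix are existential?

2

Rewrite implications/biconditionals: A → B as ¬A ∨ B.
  ¬(∃v B(v)) ∨ ¬(∀q ∀z (B(q) ∨ ¬B(z)))
Drive negations inward (¬∀x A ≡ ∃x ¬A, ¬∃x A ≡ ∀x ¬A, De Morgan for ∧/∨):
  (∀v ¬B(v)) ∨ (∃q ∃z (¬B(q) ∧ B(z)))
All bound variables are already distinct, so no renaming is needed.
Finally move all quantifiers to the prefix:
  ∀v ∃q ∃z (¬B(v) ∨ ¬B(q) ∧ B(z))
The prefix is ∀v ∃q ∃z: 1 universal, 2 existential.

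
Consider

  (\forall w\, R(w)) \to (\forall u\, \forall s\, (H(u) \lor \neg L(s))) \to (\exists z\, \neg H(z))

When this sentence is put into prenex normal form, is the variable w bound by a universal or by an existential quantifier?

existential

Rewrite implications/biconditionals: A → B as ¬A ∨ B.
  \neg (\forall w\, R(w)) \lor \neg (\forall u\, \forall s\, (H(u) \lor \neg L(s))) \lor (\exists z\, \neg H(z))
Drive negations inward (¬∀x A ≡ ∃x ¬A, ¬∃x A ≡ ∀x ¬A, De Morgan for ∧/∨):
  (\exists w\, \neg R(w)) \lor (\exists u\, \exists s\, (\neg H(u) \land L(s))) \lor (\exists z\, \neg H(z))
All bound variables are already distinct, so no renaming is needed.
Pull the quantifiers to the front (each side's bound variable is not free in the other side):
  \exists w\, \exists u\, \exists s\, \exists z\, (\neg R(w) \lor \neg H(u) \land L(s) \lor \neg H(z))
The quantifier \forall w sits under an odd number of negations (counting the antecedent side of each →), so it flips to \exists w.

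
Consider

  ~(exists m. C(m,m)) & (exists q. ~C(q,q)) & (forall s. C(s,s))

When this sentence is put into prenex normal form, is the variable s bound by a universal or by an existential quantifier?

Drive negations inward (¬∀x A ≡ ∃x ¬A, ¬∃x A ≡ ∀x ¬A, De Morgan for ∧/∨):
  (forall m. ~C(m,m)) & (exists q. ~C(q,q)) & (forall s. C(s,s))
All bound variables are already distinct, so no renaming is needed.
Extract every quantifier outward, since the variables are now distinct and don't occur free across branches:
  forall m. exists q. forall s. (~C(m,m) & ~C(q,q) & C(s,s))
The quantifier forall s sits under an even number of negations, so it remains universal.

universal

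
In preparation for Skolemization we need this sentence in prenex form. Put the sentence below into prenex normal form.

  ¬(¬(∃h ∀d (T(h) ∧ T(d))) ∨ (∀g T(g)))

∃h ∀d ∃g (T(h) ∧ T(d) ∧ ¬T(g))

Drive negations inward (¬∀x A ≡ ∃x ¬A, ¬∃x A ≡ ∀x ¬A, De Morgan for ∧/∨):
  (∃h ∀d (T(h) ∧ T(d))) ∧ (∃g ¬T(g))
All bound variables are already distinct, so no renaming is needed.
Extract every quantifier outward, since the variables are now distinct and don't occur free across branches:
  ∃h ∀d ∃g (T(h) ∧ T(d) ∧ ¬T(g))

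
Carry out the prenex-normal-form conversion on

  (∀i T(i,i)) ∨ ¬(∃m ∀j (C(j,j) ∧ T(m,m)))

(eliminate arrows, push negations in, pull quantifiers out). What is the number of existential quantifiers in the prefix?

1

Push ¬ through the quantifiers and connectives to reach negation normal form:
  (∀i T(i,i)) ∨ (∀m ∃j (¬C(j,j) ∨ ¬T(m,m)))
Finally move all quantifiers to the prefix:
  ∀i ∀m ∃j (T(i,i) ∨ ¬C(j,j) ∨ ¬T(m,m))
The prefix is ∀i ∀m ∃j: 2 universal, 1 existential.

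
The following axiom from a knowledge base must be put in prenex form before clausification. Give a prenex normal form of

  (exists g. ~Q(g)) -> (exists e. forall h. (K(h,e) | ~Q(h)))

forall g. exists e. forall h. (Q(g) | K(h,e) | ~Q(h))

First replace A → B with ¬A ∨ B.
  ~(exists g. ~Q(g)) | (exists e. forall h. (K(h,e) | ~Q(h)))
Drive negations inward (¬∀x A ≡ ∃x ¬A, ¬∃x A ≡ ∀x ¬A, De Morgan for ∧/∨):
  (forall g. Q(g)) | (exists e. forall h. (K(h,e) | ~Q(h)))
All bound variables are already distinct, so no renaming is needed.
Finally move all quantifiers to the prefix:
  forall g. exists e. forall h. (Q(g) | K(h,e) | ~Q(h))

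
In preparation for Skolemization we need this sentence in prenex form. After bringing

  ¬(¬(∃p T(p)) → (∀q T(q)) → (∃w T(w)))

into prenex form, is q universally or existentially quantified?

universal

First replace A → B with ¬A ∨ B.
  ¬(¬¬(∃p T(p)) ∨ ¬(∀q T(q)) ∨ (∃w T(w)))
Drive negations inward (¬∀x A ≡ ∃x ¬A, ¬∃x A ≡ ∀x ¬A, De Morgan for ∧/∨):
  (∀p ¬T(p)) ∧ (∀q T(q)) ∧ (∀w ¬T(w))
Pull the quantifiers to the front (each side's bound variable is not free in the other side):
  ∀p ∀q ∀w (¬T(p) ∧ T(q) ∧ ¬T(w))
The quantifier ∀q sits under an even number of negations (counting the antecedent side of each →), so it remains universal.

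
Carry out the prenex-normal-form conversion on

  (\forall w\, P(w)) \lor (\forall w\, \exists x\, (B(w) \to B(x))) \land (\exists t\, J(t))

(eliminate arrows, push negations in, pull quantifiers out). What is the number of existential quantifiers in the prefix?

2

First replace A → B with ¬A ∨ B.
  (\forall w\, P(w)) \lor (\forall w\, \exists x\, (\neg B(w) \lor B(x))) \land (\exists t\, J(t))
Standardize variables apart so no two quantifiers bind the same name: w↦z1.
  (\forall w\, P(w)) \lor (\forall z1\, \exists x\, (\neg B(z1) \lor B(x))) \land (\exists t\, J(t))
Finally move all quantifiers to the prefix:
  \forall w\, \forall z1\, \exists x\, \exists t\, (P(w) \lor (\neg B(z1) \lor B(x)) \land J(t))
The prefix is \forall w \forall z1 \exists x \exists t: 2 universal, 2 existential.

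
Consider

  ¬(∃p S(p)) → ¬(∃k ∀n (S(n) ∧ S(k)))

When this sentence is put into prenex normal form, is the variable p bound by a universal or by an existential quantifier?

existential

Eliminate → and ↔ using ¬ and ∨.
  ¬¬(∃p S(p)) ∨ ¬(∃k ∀n (S(n) ∧ S(k)))
Drive negations inward (¬∀x A ≡ ∃x ¬A, ¬∃x A ≡ ∀x ¬A, De Morgan for ∧/∨):
  (∃p S(p)) ∨ (∀k ∃n (¬S(n) ∨ ¬S(k)))
Pull the quantifiers to the front (each side's bound variable is not free in the other side):
  ∃p ∀k ∃n (S(p) ∨ ¬S(n) ∨ ¬S(k))
The quantifier ∃p sits under an even number of negations (counting the antecedent side of each →), so it remains existential.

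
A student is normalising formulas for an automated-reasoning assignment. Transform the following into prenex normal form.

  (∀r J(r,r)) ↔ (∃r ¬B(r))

First replace A → B with ¬A ∨ B; A ↔ B as (¬A ∨ B) ∧ (¬B ∨ A).
  (¬(∀r J(r,r)) ∨ (∃r ¬B(r))) ∧ (¬(∃r ¬B(r)) ∨ (∀r J(r,r)))
Drive negations inward (¬∀x A ≡ ∃x ¬A, ¬∃x A ≡ ∀x ¬A, De Morgan for ∧/∨):
  ((∃r ¬J(r,r)) ∨ (∃r ¬B(r))) ∧ ((∀r B(r)) ∨ (∀r J(r,r)))
Rename bound variables to avoid capture: r↦v1, r↦z1, r↦u.
  ((∃r ¬J(r,r)) ∨ (∃v1 ¬B(v1))) ∧ ((∀z1 B(z1)) ∨ (∀u J(u,u)))
Pull the quantifiers to the front (each side's bound variable is not free in the other side):
  ∃r ∃v1 ∀z1 ∀u ((¬J(r,r) ∨ ¬B(v1)) ∧ (B(z1) ∨ J(u,u)))

∃r ∃v1 ∀z1 ∀u ((¬J(r,r) ∨ ¬B(v1)) ∧ (B(z1) ∨ J(u,u)))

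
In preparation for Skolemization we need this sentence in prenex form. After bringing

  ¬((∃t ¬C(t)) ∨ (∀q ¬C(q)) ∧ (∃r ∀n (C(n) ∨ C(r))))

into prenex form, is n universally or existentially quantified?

existential

Drive negations inward (¬∀x A ≡ ∃x ¬A, ¬∃x A ≡ ∀x ¬A, De Morgan for ∧/∨):
  (∀t C(t)) ∧ ((∃q C(q)) ∨ (∀r ∃n (¬C(n) ∧ ¬C(r))))
All bound variables are already distinct, so no renaming is needed.
Pull the quantifiers to the front (each side's bound variable is not free in the other side):
  ∀t ∃q ∀r ∃n (C(t) ∧ (C(q) ∨ ¬C(n) ∧ ¬C(r)))
The quantifier ∀n sits under an odd number of negations, so it flips to ∃n.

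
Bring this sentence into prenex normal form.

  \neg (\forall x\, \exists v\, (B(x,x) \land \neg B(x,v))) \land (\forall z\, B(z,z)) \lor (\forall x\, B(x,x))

\exists x\, \forall v\, \forall z\, \forall u\, ((\neg B(x,x) \lor B(x,v)) \land B(z,z) \lor B(u,u))

Move each ¬ inward, flipping quantifiers it crosses:
  (\exists x\, \forall v\, (\neg B(x,x) \lor B(x,v))) \land (\forall z\, B(z,z)) \lor (\forall x\, B(x,x))
Standardize variables apart so no two quantifiers bind the same name: x↦u.
  (\exists x\, \forall v\, (\neg B(x,x) \lor B(x,v))) \land (\forall z\, B(z,z)) \lor (\forall u\, B(u,u))
Finally move all quantifiers to the prefix:
  \exists x\, \forall v\, \forall z\, \forall u\, ((\neg B(x,x) \lor B(x,v)) \land B(z,z) \lor B(u,u))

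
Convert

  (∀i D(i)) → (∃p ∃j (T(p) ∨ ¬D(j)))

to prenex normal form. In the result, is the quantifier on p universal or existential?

existential

Eliminate → and ↔ using ¬ and ∨.
  ¬(∀i D(i)) ∨ (∃p ∃j (T(p) ∨ ¬D(j)))
Drive negations inward (¬∀x A ≡ ∃x ¬A, ¬∃x A ≡ ∀x ¬A, De Morgan for ∧/∨):
  (∃i ¬D(i)) ∨ (∃p ∃j (T(p) ∨ ¬D(j)))
All bound variables are already distinct, so no renaming is needed.
Extract every quantifier outward, since the variables are now distinct and don't occur free across branches:
  ∃i ∃p ∃j (¬D(i) ∨ T(p) ∨ ¬D(j))
The quantifier ∃p sits under an even number of negations (counting the antecedent side of each →), so it remains existential.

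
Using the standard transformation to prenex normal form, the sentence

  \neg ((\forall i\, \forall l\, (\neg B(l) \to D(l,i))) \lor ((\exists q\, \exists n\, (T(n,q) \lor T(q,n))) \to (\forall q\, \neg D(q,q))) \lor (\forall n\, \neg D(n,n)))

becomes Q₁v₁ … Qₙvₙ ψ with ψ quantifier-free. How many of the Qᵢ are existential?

6

Rewrite implications/biconditionals: A → B as ¬A ∨ B.
  \neg ((\forall i\, \forall l\, (\neg \neg B(l) \lor D(l,i))) \lor \neg (\exists q\, \exists n\, (T(n,q) \lor T(q,n))) \lor (\forall q\, \neg D(q,q)) \lor (\forall n\, \neg D(n,n)))
Move each ¬ inward, flipping quantifiers it crosses:
  (\exists i\, \exists l\, (\neg B(l) \land \neg D(l,i))) \land (\exists q\, \exists n\, (T(n,q) \lor T(q,n))) \land (\exists q\, D(q,q)) \land (\exists n\, D(n,n))
Give each quantifier a distinct variable: q↦b, n↦w.
  (\exists i\, \exists l\, (\neg B(l) \land \neg D(l,i))) \land (\exists q\, \exists n\, (T(n,q) \lor T(q,n))) \land (\exists b\, D(b,b)) \land (\exists w\, D(w,w))
Finally move all quantifiers to the prefix:
  \exists i\, \exists l\, \exists q\, \exists n\, \exists b\, \exists w\, (\neg B(l) \land \neg D(l,i) \land (T(n,q) \lor T(q,n)) \land D(b,b) \land D(w,w))
The prefix is \exists i \exists l \exists q \exists n \exists b \exists w: 0 universal, 6 existential.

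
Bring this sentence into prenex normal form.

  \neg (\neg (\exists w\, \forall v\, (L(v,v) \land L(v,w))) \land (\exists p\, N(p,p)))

Push ¬ through the quantifiers and connectives to reach negation normal form:
  (\exists w\, \forall v\, (L(v,v) \land L(v,w))) \lor (\forall p\, \neg N(p,p))
All bound variables are already distinct, so no renaming is needed.
Pull the quantifiers to the front (each side's bound variable is not free in the other side):
  \exists w\, \forall v\, \forall p\, (L(v,v) \land L(v,w) \lor \neg N(p,p))

\exists w\, \forall v\, \forall p\, (L(v,v) \land L(v,w) \lor \neg N(p,p))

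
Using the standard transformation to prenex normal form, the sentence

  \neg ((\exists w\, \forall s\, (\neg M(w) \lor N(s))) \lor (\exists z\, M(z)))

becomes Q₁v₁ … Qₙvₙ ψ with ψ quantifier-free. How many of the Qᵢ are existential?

Push ¬ through the quantifiers and connectives to reach negation normal form:
  (\forall w\, \exists s\, (M(w) \land \neg N(s))) \land (\forall z\, \neg M(z))
Extract every quantifier outward, since the variables are now distinct and don't occur free across branches:
  \forall w\, \exists s\, \forall z\, (M(w) \land \neg N(s) \land \neg M(z))
The prefix is \forall w \exists s \forall z: 2 universal, 1 existential.

1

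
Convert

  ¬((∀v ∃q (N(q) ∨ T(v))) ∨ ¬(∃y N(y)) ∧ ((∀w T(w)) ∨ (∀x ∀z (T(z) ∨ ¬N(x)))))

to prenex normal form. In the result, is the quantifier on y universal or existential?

Drive negations inward (¬∀x A ≡ ∃x ¬A, ¬∃x A ≡ ∀x ¬A, De Morgan for ∧/∨):
  (∃v ∀q (¬N(q) ∧ ¬T(v))) ∧ ((∃y N(y)) ∨ (∃w ¬T(w)) ∧ (∃x ∃z (¬T(z) ∧ N(x))))
All bound variables are already distinct, so no renaming is needed.
Pull the quantifiers to the front (each side's bound variable is not free in the other side):
  ∃v ∀q ∃y ∃w ∃x ∃z (¬N(q) ∧ ¬T(v) ∧ (N(y) ∨ ¬T(w) ∧ ¬T(z) ∧ N(x)))
The quantifier ∃y sits under an even number of negations, so it remains existential.

existential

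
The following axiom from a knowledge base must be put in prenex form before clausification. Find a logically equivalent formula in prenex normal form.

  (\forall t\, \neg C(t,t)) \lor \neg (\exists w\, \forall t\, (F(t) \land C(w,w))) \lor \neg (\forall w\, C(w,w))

\forall t\, \forall w\, \exists u1\, \exists z1\, (\neg C(t,t) \lor \neg F(u1) \lor \neg C(w,w) \lor \neg C(z1,z1))

Drive negations inward (¬∀x A ≡ ∃x ¬A, ¬∃x A ≡ ∀x ¬A, De Morgan for ∧/∨):
  (\forall t\, \neg C(t,t)) \lor (\forall w\, \exists t\, (\neg F(t) \lor \neg C(w,w))) \lor (\exists w\, \neg C(w,w))
Give each quantifier a distinct variable: t↦u1, w↦z1.
  (\forall t\, \neg C(t,t)) \lor (\forall w\, \exists u1\, (\neg F(u1) \lor \neg C(w,w))) \lor (\exists z1\, \neg C(z1,z1))
Finally move all quantifiers to the prefix:
  \forall t\, \forall w\, \exists u1\, \exists z1\, (\neg C(t,t) \lor \neg F(u1) \lor \neg C(w,w) \lor \neg C(z1,z1))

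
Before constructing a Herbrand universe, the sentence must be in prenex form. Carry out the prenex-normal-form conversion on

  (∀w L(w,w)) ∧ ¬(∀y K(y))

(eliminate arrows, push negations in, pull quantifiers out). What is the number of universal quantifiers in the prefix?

1

Push ¬ through the quantifiers and connectives to reach negation normal form:
  (∀w L(w,w)) ∧ (∃y ¬K(y))
All bound variables are already distinct, so no renaming is needed.
Pull the quantifiers to the front (each side's bound variable is not free in the other side):
  ∀w ∃y (L(w,w) ∧ ¬K(y))
The prefix is ∀w ∃y: 1 universal, 1 existential.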